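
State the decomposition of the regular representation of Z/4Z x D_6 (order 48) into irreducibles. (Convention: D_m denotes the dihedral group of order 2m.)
Each irreducible V_i of dimension d_i appears with multiplicity d_i, i.e. rho_reg = (direct sum over all irreducibles V_i) d_i V_i. The irreducible dimensions for Z/4Z x D_6 are 1, 1, 1, 1, 1, 1, 1, 1, 1, 1, 1, 1, 1, 1, 1, 1, 2, 2, 2, 2, 2, 2, 2, 2: 16 irreducibles of dimension 1, each with multiplicity 1; 8 irreducibles of dimension 2, each with multiplicity 2. Total dimension 16*1*1 + 8*2*2 = 48 = |G|.

Reasoning: General theorem: in the regular representation of a finite group G, each irreducible appears with multiplicity equal to its dimension. Check: dim(rho_reg) = sum d_i^2 = 1 + 1 + 1 + 1 + 1 + 1 + 1 + 1 + 1 + 1 + 1 + 1 + 1 + 1 + 1 + 1 + 4 + 4 + 4 + 4 + 4 + 4 + 4 + 4 = 48 = |G|.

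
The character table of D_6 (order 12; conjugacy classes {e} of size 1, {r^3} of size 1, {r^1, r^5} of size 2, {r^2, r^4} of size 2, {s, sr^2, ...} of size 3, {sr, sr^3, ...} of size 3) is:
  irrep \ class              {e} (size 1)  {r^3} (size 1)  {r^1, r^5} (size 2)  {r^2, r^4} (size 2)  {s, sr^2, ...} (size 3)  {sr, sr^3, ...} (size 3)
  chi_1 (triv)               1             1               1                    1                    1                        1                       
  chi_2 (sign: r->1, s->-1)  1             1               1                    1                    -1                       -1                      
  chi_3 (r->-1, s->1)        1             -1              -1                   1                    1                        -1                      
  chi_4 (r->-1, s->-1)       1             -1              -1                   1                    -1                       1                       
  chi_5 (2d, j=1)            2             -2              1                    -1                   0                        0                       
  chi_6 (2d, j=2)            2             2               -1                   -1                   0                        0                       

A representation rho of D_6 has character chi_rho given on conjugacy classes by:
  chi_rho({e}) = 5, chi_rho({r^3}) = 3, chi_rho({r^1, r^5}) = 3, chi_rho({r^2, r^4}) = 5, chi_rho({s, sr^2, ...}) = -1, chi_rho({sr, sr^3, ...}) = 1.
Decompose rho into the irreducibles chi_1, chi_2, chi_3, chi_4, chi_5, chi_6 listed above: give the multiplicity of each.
Multiplicities: chi_1: 2, chi_2: 2, chi_3: 0, chi_4: 1, chi_5: 0, chi_6: 0.

Explanation: Use <chi_rho, chi> = (1/|G|) sum_C |C| * chi_rho(C) * conj(chi(C)) with |G| = 12 for each irreducible chi in the table:
  <chi_rho, chi_1> = (1/12)[1*(5)*conj(1) + 1*(3)*conj(1) + 2*(3)*conj(1) + 2*(5)*conj(1) + 3*(-1)*conj(1) + 3*(1)*conj(1)]
      = (1/12)[(5) + (3) + (6) + (10) + (-3) + (3)] = 24/12 = 2
  <chi_rho, chi_2> = (1/12)[1*(5)*conj(1) + 1*(3)*conj(1) + 2*(3)*conj(1) + 2*(5)*conj(1) + 3*(-1)*conj(-1) + 3*(1)*conj(-1)]
      = (1/12)[(5) + (3) + (6) + (10) + (3) + (-3)] = 24/12 = 2
  <chi_rho, chi_3> = (1/12)[1*(5)*conj(1) + 1*(3)*conj(-1) + 2*(3)*conj(-1) + 2*(5)*conj(1) + 3*(-1)*conj(1) + 3*(1)*conj(-1)]
      = (1/12)[(5) + (-3) + (-6) + (10) + (-3) + (-3)] = 0/12 = 0
  <chi_rho, chi_4> = (1/12)[1*(5)*conj(1) + 1*(3)*conj(-1) + 2*(3)*conj(-1) + 2*(5)*conj(1) + 3*(-1)*conj(-1) + 3*(1)*conj(1)]
      = (1/12)[(5) + (-3) + (-6) + (10) + (3) + (3)] = 12/12 = 1
  <chi_rho, chi_5> = (1/12)[1*(5)*conj(2) + 1*(3)*conj(-2) + 2*(3)*conj(1) + 2*(5)*conj(-1) + 3*(-1)*conj(0) + 3*(1)*conj(0)]
      = (1/12)[(10) + (-6) + (6) + (-10) + (0) + (0)] = 0/12 = 0
  <chi_rho, chi_6> = (1/12)[1*(5)*conj(2) + 1*(3)*conj(2) + 2*(3)*conj(-1) + 2*(5)*conj(-1) + 3*(-1)*conj(0) + 3*(1)*conj(0)]
      = (1/12)[(10) + (6) + (-6) + (-10) + (0) + (0)] = 0/12 = 0
Dimension check: dim(rho) = sum (mult * dim) = 2*1 + 2*1 + 0*1 + 1*1 + 0*2 + 0*2 = 5 = chi_rho(e) = 5.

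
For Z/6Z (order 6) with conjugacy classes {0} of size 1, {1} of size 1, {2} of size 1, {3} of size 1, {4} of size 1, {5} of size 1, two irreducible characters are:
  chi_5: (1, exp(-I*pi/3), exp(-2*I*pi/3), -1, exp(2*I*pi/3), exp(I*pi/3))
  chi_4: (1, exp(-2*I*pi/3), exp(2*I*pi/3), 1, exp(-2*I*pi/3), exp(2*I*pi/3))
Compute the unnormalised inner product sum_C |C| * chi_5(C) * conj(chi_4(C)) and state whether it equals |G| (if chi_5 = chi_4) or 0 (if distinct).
Sum = 0; so <chi_5, chi_4> = 0 (distinct irreducibles are orthogonal).

Argument: Compute term by term over conjugacy classes (|C| * chi_5(C) * conj(chi_4(C))):
  1*(1)*conj(1) + 1*(exp(-I*pi/3))*conj(exp(-2*I*pi/3)) + 1*(exp(-2*I*pi/3))*conj(exp(2*I*pi/3)) + 1*(-1)*conj(1) + 1*(exp(2*I*pi/3))*conj(exp(-2*I*pi/3)) + 1*(exp(I*pi/3))*conj(exp(2*I*pi/3))
  = (1) + (exp(I*pi/3)) + (exp(2*I*pi/3)) + (-1) + (exp(-2*I*pi/3)) + (exp(-I*pi/3))
  = 0.
(Exp terms are combined using exp(i*s)*conj(exp(i*t)) = exp(i*(s-t)), and sums of them are collapsed using the identity that for every m > 1 the m distinct m-th roots of unity sum to 0, e.g. 1 + exp(2*I*pi/3) + exp(-2*I*pi/3) = 0.)
Dividing by |G| = 6 gives 0/6 = 0, matching the row-orthogonality relation <chi_5, chi_4> = [chi_5 = chi_4].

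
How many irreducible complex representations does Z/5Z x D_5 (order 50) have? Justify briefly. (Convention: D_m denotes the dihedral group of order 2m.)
20

Proof sketch: The number of irreducible complex representations of a finite group equals its number of conjugacy classes. For a direct product, #classes(G x H) = #classes(G) * #classes(H). Z/5Z has 5 classes (abelian), D_5 has 4 classes, so 5 * 4 = 20, so Z/5Z x D_5 (order 50) has exactly 20 irreducible complex representations.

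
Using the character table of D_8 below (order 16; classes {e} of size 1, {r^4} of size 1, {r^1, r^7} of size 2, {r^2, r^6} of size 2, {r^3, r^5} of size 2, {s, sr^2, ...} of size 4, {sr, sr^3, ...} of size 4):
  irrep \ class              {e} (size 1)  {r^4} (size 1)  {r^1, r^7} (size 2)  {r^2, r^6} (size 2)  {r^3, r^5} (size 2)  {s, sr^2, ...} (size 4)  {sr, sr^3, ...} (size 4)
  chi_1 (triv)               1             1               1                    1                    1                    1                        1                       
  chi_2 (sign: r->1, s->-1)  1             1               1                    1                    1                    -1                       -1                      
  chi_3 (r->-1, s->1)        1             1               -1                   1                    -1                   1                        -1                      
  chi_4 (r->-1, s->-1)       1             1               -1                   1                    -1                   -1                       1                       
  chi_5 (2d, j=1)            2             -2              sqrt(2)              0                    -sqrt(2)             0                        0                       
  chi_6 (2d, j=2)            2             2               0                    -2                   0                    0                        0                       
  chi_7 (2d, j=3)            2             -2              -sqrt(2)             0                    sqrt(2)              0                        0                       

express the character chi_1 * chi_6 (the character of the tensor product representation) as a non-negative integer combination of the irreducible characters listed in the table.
chi_1 tensor chi_6 = chi_6 (all other irreducibles have multiplicity 0).

Justification: The character of a tensor product is the pointwise product (chi_1 * chi_6)(C) = chi_1(C) * chi_6(C):
  {e}: (1)*(2), {r^4}: (1)*(2), {r^1, r^7}: (1)*(0), {r^2, r^6}: (1)*(-2), {r^3, r^5}: (1)*(0), {s, sr^2, ...}: (1)*(0), {sr, sr^3, ...}: (1)*(0)
so (chi_1 * chi_6) takes values
  {e} -> 2, {r^4} -> 2, {r^1, r^7} -> 0, {r^2, r^6} -> -2, {r^3, r^5} -> 0, {s, sr^2, ...} -> 0, {sr, sr^3, ...} -> 0.
Now take the inner product of this character with each irreducible chi from the table, <chi_1*chi_6, chi> = (1/16) sum_C |C| (chi_1*chi_6)(C) conj(chi(C)):
  <chi_1*chi_6, chi_1> = (1/16)[1*(2)*conj(1) + 1*(2)*conj(1) + 2*(0)*conj(1) + 2*(-2)*conj(1) + 2*(0)*conj(1) + 4*(0)*conj(1) + 4*(0)*conj(1)]
      = (1/16)[(2) + (2) + (0) + (-4) + (0) + (0) + (0)] = 0/16 = 0
  <chi_1*chi_6, chi_2> = (1/16)[1*(2)*conj(1) + 1*(2)*conj(1) + 2*(0)*conj(1) + 2*(-2)*conj(1) + 2*(0)*conj(1) + 4*(0)*conj(-1) + 4*(0)*conj(-1)]
      = (1/16)[(2) + (2) + (0) + (-4) + (0) + (0) + (0)] = 0/16 = 0
  <chi_1*chi_6, chi_3> = (1/16)[1*(2)*conj(1) + 1*(2)*conj(1) + 2*(0)*conj(-1) + 2*(-2)*conj(1) + 2*(0)*conj(-1) + 4*(0)*conj(1) + 4*(0)*conj(-1)]
      = (1/16)[(2) + (2) + (0) + (-4) + (0) + (0) + (0)] = 0/16 = 0
  <chi_1*chi_6, chi_4> = (1/16)[1*(2)*conj(1) + 1*(2)*conj(1) + 2*(0)*conj(-1) + 2*(-2)*conj(1) + 2*(0)*conj(-1) + 4*(0)*conj(-1) + 4*(0)*conj(1)]
      = (1/16)[(2) + (2) + (0) + (-4) + (0) + (0) + (0)] = 0/16 = 0
  <chi_1*chi_6, chi_5> = (1/16)[1*(2)*conj(2) + 1*(2)*conj(-2) + 2*(0)*conj(sqrt(2)) + 2*(-2)*conj(0) + 2*(0)*conj(-sqrt(2)) + 4*(0)*conj(0) + 4*(0)*conj(0)]
      = (1/16)[(4) + (-4) + (0) + (0) + (0) + (0) + (0)] = 0/16 = 0
  <chi_1*chi_6, chi_6> = (1/16)[1*(2)*conj(2) + 1*(2)*conj(2) + 2*(0)*conj(0) + 2*(-2)*conj(-2) + 2*(0)*conj(0) + 4*(0)*conj(0) + 4*(0)*conj(0)]
      = (1/16)[(4) + (4) + (0) + (8) + (0) + (0) + (0)] = 16/16 = 1
  <chi_1*chi_6, chi_7> = (1/16)[1*(2)*conj(2) + 1*(2)*conj(-2) + 2*(0)*conj(-sqrt(2)) + 2*(-2)*conj(0) + 2*(0)*conj(sqrt(2)) + 4*(0)*conj(0) + 4*(0)*conj(0)]
      = (1/16)[(4) + (-4) + (0) + (0) + (0) + (0) + (0)] = 0/16 = 0
Hence the multiplicities are chi_6: 1. Dimension check: dim(chi_1)*dim(chi_6) = 1*2 = 2 and sum (mult * dim) = 1*2 = 2.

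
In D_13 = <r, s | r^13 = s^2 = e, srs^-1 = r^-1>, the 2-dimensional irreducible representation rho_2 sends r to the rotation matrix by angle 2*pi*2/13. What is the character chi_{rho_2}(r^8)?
chi_{rho_2}(r^8) = 2*cos(2*pi*2*8/13) = 2*cos(32*pi/13)

Justification: rho_2(r^8) is rotation by angle 2*pi*2*8/13, whose trace is 2*cos(2*pi*2*8/13) = 2*cos(32*pi/13).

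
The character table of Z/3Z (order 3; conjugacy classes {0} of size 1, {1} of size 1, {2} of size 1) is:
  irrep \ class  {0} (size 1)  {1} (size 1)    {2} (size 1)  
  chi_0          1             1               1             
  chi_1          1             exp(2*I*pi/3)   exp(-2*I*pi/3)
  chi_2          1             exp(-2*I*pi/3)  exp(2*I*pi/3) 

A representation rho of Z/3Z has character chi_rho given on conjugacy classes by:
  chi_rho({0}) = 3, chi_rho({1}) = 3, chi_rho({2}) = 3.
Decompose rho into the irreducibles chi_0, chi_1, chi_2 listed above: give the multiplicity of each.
Multiplicities: chi_0: 3, chi_1: 0, chi_2: 0.

Use <chi_rho, chi> = (1/|G|) sum_C |C| * chi_rho(C) * conj(chi(C)) with |G| = 3 for each irreducible chi in the table:
  <chi_rho, chi_0> = (1/3)[1*(3)*conj(1) + 1*(3)*conj(1) + 1*(3)*conj(1)]
      = (1/3)[(3) + (3) + (3)] = 9/3 = 3
  <chi_rho, chi_1> = (1/3)[1*(3)*conj(1) + 1*(3)*conj(exp(2*I*pi/3)) + 1*(3)*conj(exp(-2*I*pi/3))]
      = (1/3)[(3) + (3*exp(-2*I*pi/3)) + (3*exp(2*I*pi/3))] = 0/3 = 0
  <chi_rho, chi_2> = (1/3)[1*(3)*conj(1) + 1*(3)*conj(exp(-2*I*pi/3)) + 1*(3)*conj(exp(2*I*pi/3))]
      = (1/3)[(3) + (3*exp(2*I*pi/3)) + (3*exp(-2*I*pi/3))] = 0/3 = 0
(Exp terms are combined using exp(i*s)*conj(exp(i*t)) = exp(i*(s-t)), and sums of them are collapsed using the identity that for every m > 1 the m distinct m-th roots of unity sum to 0, e.g. 1 + exp(2*I*pi/3) + exp(-2*I*pi/3) = 0.)
Dimension check: dim(rho) = sum (mult * dim) = 3*1 + 0*1 + 0*1 = 3 = chi_rho(e) = 3.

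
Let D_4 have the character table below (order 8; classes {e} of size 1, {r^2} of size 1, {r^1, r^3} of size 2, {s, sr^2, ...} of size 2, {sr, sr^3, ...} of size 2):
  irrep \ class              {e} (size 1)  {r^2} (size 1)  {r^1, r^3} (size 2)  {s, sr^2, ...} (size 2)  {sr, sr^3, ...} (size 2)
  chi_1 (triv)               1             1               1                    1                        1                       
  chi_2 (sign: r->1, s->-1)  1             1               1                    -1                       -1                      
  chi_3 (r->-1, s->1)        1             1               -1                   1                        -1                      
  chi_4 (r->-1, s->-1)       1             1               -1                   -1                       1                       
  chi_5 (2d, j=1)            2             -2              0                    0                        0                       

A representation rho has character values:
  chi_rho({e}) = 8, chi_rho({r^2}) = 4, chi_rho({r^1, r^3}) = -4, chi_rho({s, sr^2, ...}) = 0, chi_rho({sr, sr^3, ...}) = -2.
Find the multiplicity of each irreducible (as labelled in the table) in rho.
Multiplicities: chi_1: 0, chi_2: 1, chi_3: 3, chi_4: 2, chi_5: 1.

Reasoning: Use <chi_rho, chi> = (1/|G|) sum_C |C| * chi_rho(C) * conj(chi(C)) with |G| = 8 for each irreducible chi in the table:
  <chi_rho, chi_1> = (1/8)[1*(8)*conj(1) + 1*(4)*conj(1) + 2*(-4)*conj(1) + 2*(0)*conj(1) + 2*(-2)*conj(1)]
      = (1/8)[(8) + (4) + (-8) + (0) + (-4)] = 0/8 = 0
  <chi_rho, chi_2> = (1/8)[1*(8)*conj(1) + 1*(4)*conj(1) + 2*(-4)*conj(1) + 2*(0)*conj(-1) + 2*(-2)*conj(-1)]
      = (1/8)[(8) + (4) + (-8) + (0) + (4)] = 8/8 = 1
  <chi_rho, chi_3> = (1/8)[1*(8)*conj(1) + 1*(4)*conj(1) + 2*(-4)*conj(-1) + 2*(0)*conj(1) + 2*(-2)*conj(-1)]
      = (1/8)[(8) + (4) + (8) + (0) + (4)] = 24/8 = 3
  <chi_rho, chi_4> = (1/8)[1*(8)*conj(1) + 1*(4)*conj(1) + 2*(-4)*conj(-1) + 2*(0)*conj(-1) + 2*(-2)*conj(1)]
      = (1/8)[(8) + (4) + (8) + (0) + (-4)] = 16/8 = 2
  <chi_rho, chi_5> = (1/8)[1*(8)*conj(2) + 1*(4)*conj(-2) + 2*(-4)*conj(0) + 2*(0)*conj(0) + 2*(-2)*conj(0)]
      = (1/8)[(16) + (-8) + (0) + (0) + (0)] = 8/8 = 1
Dimension check: dim(rho) = sum (mult * dim) = 0*1 + 1*1 + 3*1 + 2*1 + 1*2 = 8 = chi_rho(e) = 8.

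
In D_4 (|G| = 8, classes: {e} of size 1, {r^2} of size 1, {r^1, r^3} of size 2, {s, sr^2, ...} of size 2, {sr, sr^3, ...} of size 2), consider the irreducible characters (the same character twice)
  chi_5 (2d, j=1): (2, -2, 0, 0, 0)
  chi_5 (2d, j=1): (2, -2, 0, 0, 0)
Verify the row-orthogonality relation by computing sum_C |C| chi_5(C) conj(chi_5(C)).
Sum = 8 = |G| = 8; so <chi_5, chi_5> = 1 (norm-1 confirms irreducibility).

Working: Compute term by term over conjugacy classes (|C| * chi_5(C) * conj(chi_5(C))):
  1*(2)*conj(2) + 1*(-2)*conj(-2) + 2*(0)*conj(0) + 2*(0)*conj(0) + 2*(0)*conj(0)
  = (4) + (4) + (0) + (0) + (0)
  = 8.
Dividing by |G| = 8 gives 8/8 = 1, matching the row-orthogonality relation <chi_5, chi_5> = [chi_5 = chi_5].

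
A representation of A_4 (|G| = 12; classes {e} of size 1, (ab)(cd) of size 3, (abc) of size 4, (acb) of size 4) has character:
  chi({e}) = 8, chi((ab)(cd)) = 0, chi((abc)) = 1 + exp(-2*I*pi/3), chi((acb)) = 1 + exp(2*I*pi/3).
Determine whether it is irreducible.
Not irreducible (reducible): <chi, chi> = 6 > 1.

Argument: <chi, chi> = (1/|G|) sum_C |C| * |chi(C)|^2 = (1/12)[1*|8|^2 + 3*|0|^2 + 4*|1 + exp(-2*I*pi/3)|^2 + 4*|1 + exp(2*I*pi/3)|^2]
  = (1/12)[(64) + (0) + (4) + (4)] = 72/12 = 6.
(Exp terms are combined using exp(i*s)*conj(exp(i*t)) = exp(i*(s-t)), and sums of them are collapsed using the identity that for every m > 1 the m distinct m-th roots of unity sum to 0, e.g. 1 + exp(2*I*pi/3) + exp(-2*I*pi/3) = 0.)
A character is irreducible iff <chi, chi> = 1, so this representation is reducible.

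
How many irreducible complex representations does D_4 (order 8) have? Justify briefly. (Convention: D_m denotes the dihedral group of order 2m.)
5

Explanation: The number of irreducible complex representations of a finite group equals its number of conjugacy classes. D_4 has 5 conjugacy classes (n/2 + 3 for n even), so D_4 (order 8) has exactly 5 irreducible complex representations.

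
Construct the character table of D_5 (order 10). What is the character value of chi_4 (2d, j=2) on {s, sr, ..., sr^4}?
Conjugacy classes: {e} of size 1, {r^1, r^4} of size 2, {r^2, r^3} of size 2, {s, sr, ..., sr^4} of size 5.
Character table:
  irrep \ class              {e} (size 1)  {r^1, r^4} (size 2)  {r^2, r^3} (size 2)  {s, sr, ..., sr^4} (size 5)
  chi_1 (triv)               1             1                    1                    1                          
  chi_2 (sign: r->1, s->-1)  1             1                    1                    -1                         
  chi_3 (2d, j=1)            2             -1/2 + sqrt(5)/2     -sqrt(5)/2 - 1/2     0                          
  chi_4 (2d, j=2)            2             -sqrt(5)/2 - 1/2     -1/2 + sqrt(5)/2     0                          

Spot check: chi_4 (2d, j=2) on {s, sr, ..., sr^4} = 0.

Reasoning: D_5 has order 2*5 = 10 with 4 conjugacy classes, hence 4 irreducibles. Sum of squared dims 1 + 1 + 4 + 4 = 10 = |G|. Linear characters come from the abelianisation; the 2-dimensional irreps have character r^k -> 2*cos(2*pi*j*k/5), reflections -> 0.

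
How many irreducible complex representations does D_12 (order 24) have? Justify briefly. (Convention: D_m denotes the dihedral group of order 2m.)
9

Working: The number of irreducible complex representations of a finite group equals its number of conjugacy classes. D_12 has 9 conjugacy classes (n/2 + 3 for n even), so D_12 (order 24) has exactly 9 irreducible complex representations.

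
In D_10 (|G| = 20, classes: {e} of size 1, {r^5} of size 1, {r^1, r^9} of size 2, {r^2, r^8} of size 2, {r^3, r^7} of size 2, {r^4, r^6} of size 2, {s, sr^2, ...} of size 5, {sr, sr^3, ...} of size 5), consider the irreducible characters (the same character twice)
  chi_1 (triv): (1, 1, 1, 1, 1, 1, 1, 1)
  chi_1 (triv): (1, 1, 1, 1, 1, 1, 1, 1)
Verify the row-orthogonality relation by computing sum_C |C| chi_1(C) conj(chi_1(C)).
Sum = 20 = |G| = 20; so <chi_1, chi_1> = 1 (norm-1 confirms irreducibility).

Argument: Compute term by term over conjugacy classes (|C| * chi_1(C) * conj(chi_1(C))):
  1*(1)*conj(1) + 1*(1)*conj(1) + 2*(1)*conj(1) + 2*(1)*conj(1) + 2*(1)*conj(1) + 2*(1)*conj(1) + 5*(1)*conj(1) + 5*(1)*conj(1)
  = (1) + (1) + (2) + (2) + (2) + (2) + (5) + (5)
  = 20.
Dividing by |G| = 20 gives 20/20 = 1, matching the row-orthogonality relation <chi_1, chi_1> = [chi_1 = chi_1].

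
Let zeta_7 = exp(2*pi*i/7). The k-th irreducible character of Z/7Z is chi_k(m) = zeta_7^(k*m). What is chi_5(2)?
chi_5(2) = zeta_7^10 = exp(6*I*pi/7)

Explanation: chi_5(2) = zeta_7^(5*2) = zeta_7^10. Since zeta_7^7 = 1, this equals zeta_7^3 = exp(2*pi*i*3/7) = exp(6*I*pi/7).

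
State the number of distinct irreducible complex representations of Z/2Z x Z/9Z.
18

Working: The number of irreducible complex representations of a finite group equals its number of conjugacy classes. Z/2Z x Z/9Z is abelian of order 18, so every element is its own conjugacy class: 18 classes, so Z/2Z x Z/9Z (order 18) has exactly 18 irreducible complex representations.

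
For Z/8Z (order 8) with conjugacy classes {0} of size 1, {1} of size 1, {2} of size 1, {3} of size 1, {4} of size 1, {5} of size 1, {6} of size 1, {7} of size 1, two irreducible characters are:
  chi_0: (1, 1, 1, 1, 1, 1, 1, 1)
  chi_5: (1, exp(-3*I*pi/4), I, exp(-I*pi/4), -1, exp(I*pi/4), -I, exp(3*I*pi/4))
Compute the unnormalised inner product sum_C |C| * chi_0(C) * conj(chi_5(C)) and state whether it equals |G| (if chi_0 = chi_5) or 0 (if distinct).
Sum = 0; so <chi_0, chi_5> = 0 (distinct irreducibles are orthogonal).

Argument: Compute term by term over conjugacy classes (|C| * chi_0(C) * conj(chi_5(C))):
  1*(1)*conj(1) + 1*(1)*conj(exp(-3*I*pi/4)) + 1*(1)*conj(I) + 1*(1)*conj(exp(-I*pi/4)) + 1*(1)*conj(-1) + 1*(1)*conj(exp(I*pi/4)) + 1*(1)*conj(-I) + 1*(1)*conj(exp(3*I*pi/4))
  = (1) + (exp(3*I*pi/4)) + (-I) + (exp(I*pi/4)) + (-1) + (exp(-I*pi/4)) + (I) + (exp(-3*I*pi/4))
  = 0.
(Exp terms are combined using exp(i*s)*conj(exp(i*t)) = exp(i*(s-t)), and sums of them are collapsed using the identity that for every m > 1 the m distinct m-th roots of unity sum to 0, e.g. 1 + exp(2*I*pi/3) + exp(-2*I*pi/3) = 0.)
Dividing by |G| = 8 gives 0/8 = 0, matching the row-orthogonality relation <chi_0, chi_5> = [chi_0 = chi_5].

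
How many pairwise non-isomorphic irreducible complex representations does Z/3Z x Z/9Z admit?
27

Why: The number of irreducible complex representations of a finite group equals its number of conjugacy classes. Z/3Z x Z/9Z is abelian of order 27, so every element is its own conjugacy class: 27 classes, so Z/3Z x Z/9Z (order 27) has exactly 27 irreducible complex representations.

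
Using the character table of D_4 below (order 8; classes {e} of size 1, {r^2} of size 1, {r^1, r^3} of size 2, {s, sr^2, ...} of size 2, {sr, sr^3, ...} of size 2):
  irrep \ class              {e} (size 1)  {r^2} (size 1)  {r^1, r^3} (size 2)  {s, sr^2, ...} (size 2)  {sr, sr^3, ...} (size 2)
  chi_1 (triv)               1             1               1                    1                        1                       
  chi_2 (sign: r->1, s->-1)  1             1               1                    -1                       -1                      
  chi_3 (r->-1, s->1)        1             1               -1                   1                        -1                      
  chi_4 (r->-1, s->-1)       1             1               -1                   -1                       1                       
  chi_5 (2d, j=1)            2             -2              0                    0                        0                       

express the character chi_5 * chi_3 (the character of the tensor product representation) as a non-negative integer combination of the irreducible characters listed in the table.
chi_5 tensor chi_3 = chi_5 (all other irreducibles have multiplicity 0).

The character of a tensor product is the pointwise product (chi_5 * chi_3)(C) = chi_5(C) * chi_3(C):
  {e}: (2)*(1), {r^2}: (-2)*(1), {r^1, r^3}: (0)*(-1), {s, sr^2, ...}: (0)*(1), {sr, sr^3, ...}: (0)*(-1)
so (chi_5 * chi_3) takes values
  {e} -> 2, {r^2} -> -2, {r^1, r^3} -> 0, {s, sr^2, ...} -> 0, {sr, sr^3, ...} -> 0.
Now take the inner product of this character with each irreducible chi from the table, <chi_5*chi_3, chi> = (1/8) sum_C |C| (chi_5*chi_3)(C) conj(chi(C)):
  <chi_5*chi_3, chi_1> = (1/8)[1*(2)*conj(1) + 1*(-2)*conj(1) + 2*(0)*conj(1) + 2*(0)*conj(1) + 2*(0)*conj(1)]
      = (1/8)[(2) + (-2) + (0) + (0) + (0)] = 0/8 = 0
  <chi_5*chi_3, chi_2> = (1/8)[1*(2)*conj(1) + 1*(-2)*conj(1) + 2*(0)*conj(1) + 2*(0)*conj(-1) + 2*(0)*conj(-1)]
      = (1/8)[(2) + (-2) + (0) + (0) + (0)] = 0/8 = 0
  <chi_5*chi_3, chi_3> = (1/8)[1*(2)*conj(1) + 1*(-2)*conj(1) + 2*(0)*conj(-1) + 2*(0)*conj(1) + 2*(0)*conj(-1)]
      = (1/8)[(2) + (-2) + (0) + (0) + (0)] = 0/8 = 0
  <chi_5*chi_3, chi_4> = (1/8)[1*(2)*conj(1) + 1*(-2)*conj(1) + 2*(0)*conj(-1) + 2*(0)*conj(-1) + 2*(0)*conj(1)]
      = (1/8)[(2) + (-2) + (0) + (0) + (0)] = 0/8 = 0
  <chi_5*chi_3, chi_5> = (1/8)[1*(2)*conj(2) + 1*(-2)*conj(-2) + 2*(0)*conj(0) + 2*(0)*conj(0) + 2*(0)*conj(0)]
      = (1/8)[(4) + (4) + (0) + (0) + (0)] = 8/8 = 1
Hence the multiplicities are chi_5: 1. Dimension check: dim(chi_5)*dim(chi_3) = 2*1 = 2 and sum (mult * dim) = 1*2 = 2.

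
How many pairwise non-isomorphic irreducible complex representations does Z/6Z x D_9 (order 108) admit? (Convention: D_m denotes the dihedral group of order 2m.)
36

Reasoning: The number of irreducible complex representations of a finite group equals its number of conjugacy classes. For a direct product, #classes(G x H) = #classes(G) * #classes(H). Z/6Z has 6 classes (abelian), D_9 has 6 classes, so 6 * 6 = 36, so Z/6Z x D_9 (order 108) has exactly 36 irreducible complex representations.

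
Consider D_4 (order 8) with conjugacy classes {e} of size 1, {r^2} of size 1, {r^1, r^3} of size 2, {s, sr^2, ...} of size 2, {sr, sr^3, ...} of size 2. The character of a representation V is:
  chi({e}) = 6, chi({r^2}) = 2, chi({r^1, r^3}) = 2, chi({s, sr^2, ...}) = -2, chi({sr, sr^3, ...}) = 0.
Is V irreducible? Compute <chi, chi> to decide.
Not irreducible (reducible): <chi, chi> = 7 > 1.

Proof sketch: <chi, chi> = (1/|G|) sum_C |C| * |chi(C)|^2 = (1/8)[1*|6|^2 + 1*|2|^2 + 2*|2|^2 + 2*|-2|^2 + 2*|0|^2]
  = (1/8)[(36) + (4) + (8) + (8) + (0)] = 56/8 = 7.
A character is irreducible iff <chi, chi> = 1, so this representation is reducible.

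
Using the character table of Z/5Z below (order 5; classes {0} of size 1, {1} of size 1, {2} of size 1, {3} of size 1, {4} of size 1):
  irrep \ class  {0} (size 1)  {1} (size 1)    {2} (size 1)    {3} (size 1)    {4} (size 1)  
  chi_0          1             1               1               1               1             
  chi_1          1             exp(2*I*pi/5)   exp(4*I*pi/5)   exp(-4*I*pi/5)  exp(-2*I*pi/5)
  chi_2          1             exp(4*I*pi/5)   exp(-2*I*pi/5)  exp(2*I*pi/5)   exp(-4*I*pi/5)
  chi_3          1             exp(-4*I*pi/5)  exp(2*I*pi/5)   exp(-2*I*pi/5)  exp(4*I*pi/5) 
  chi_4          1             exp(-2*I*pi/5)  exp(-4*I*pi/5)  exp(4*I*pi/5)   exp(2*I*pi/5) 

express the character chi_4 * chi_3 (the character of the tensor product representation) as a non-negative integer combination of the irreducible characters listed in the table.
chi_4 tensor chi_3 = chi_2 (all other irreducibles have multiplicity 0).

Solution. The character of a tensor product is the pointwise product (chi_4 * chi_3)(C) = chi_4(C) * chi_3(C):
  {0}: (1)*(1), {1}: (exp(-2*I*pi/5))*(exp(-4*I*pi/5)), {2}: (exp(-4*I*pi/5))*(exp(2*I*pi/5)), {3}: (exp(4*I*pi/5))*(exp(-2*I*pi/5)), {4}: (exp(2*I*pi/5))*(exp(4*I*pi/5))
so (chi_4 * chi_3) takes values
  {0} -> 1, {1} -> exp(4*I*pi/5), {2} -> exp(-2*I*pi/5), {3} -> exp(2*I*pi/5), {4} -> exp(-4*I*pi/5).
Now take the inner product of this character with each irreducible chi from the table, <chi_4*chi_3, chi> = (1/5) sum_C |C| (chi_4*chi_3)(C) conj(chi(C)):
  <chi_4*chi_3, chi_0> = (1/5)[1*(1)*conj(1) + 1*(exp(4*I*pi/5))*conj(1) + 1*(exp(-2*I*pi/5))*conj(1) + 1*(exp(2*I*pi/5))*conj(1) + 1*(exp(-4*I*pi/5))*conj(1)]
      = (1/5)[(1) + (exp(4*I*pi/5)) + (exp(-2*I*pi/5)) + (exp(2*I*pi/5)) + (exp(-4*I*pi/5))] = 0/5 = 0
  <chi_4*chi_3, chi_1> = (1/5)[1*(1)*conj(1) + 1*(exp(4*I*pi/5))*conj(exp(2*I*pi/5)) + 1*(exp(-2*I*pi/5))*conj(exp(4*I*pi/5)) + 1*(exp(2*I*pi/5))*conj(exp(-4*I*pi/5)) + 1*(exp(-4*I*pi/5))*conj(exp(-2*I*pi/5))]
      = (1/5)[(1) + (exp(2*I*pi/5)) + (exp(4*I*pi/5)) + (exp(-4*I*pi/5)) + (exp(-2*I*pi/5))] = 0/5 = 0
  <chi_4*chi_3, chi_2> = (1/5)[1*(1)*conj(1) + 1*(exp(4*I*pi/5))*conj(exp(4*I*pi/5)) + 1*(exp(-2*I*pi/5))*conj(exp(-2*I*pi/5)) + 1*(exp(2*I*pi/5))*conj(exp(2*I*pi/5)) + 1*(exp(-4*I*pi/5))*conj(exp(-4*I*pi/5))]
      = (1/5)[(1) + (1) + (1) + (1) + (1)] = 5/5 = 1
  <chi_4*chi_3, chi_3> = (1/5)[1*(1)*conj(1) + 1*(exp(4*I*pi/5))*conj(exp(-4*I*pi/5)) + 1*(exp(-2*I*pi/5))*conj(exp(2*I*pi/5)) + 1*(exp(2*I*pi/5))*conj(exp(-2*I*pi/5)) + 1*(exp(-4*I*pi/5))*conj(exp(4*I*pi/5))]
      = (1/5)[(1) + (exp(-2*I*pi/5)) + (exp(-4*I*pi/5)) + (exp(4*I*pi/5)) + (exp(2*I*pi/5))] = 0/5 = 0
  <chi_4*chi_3, chi_4> = (1/5)[1*(1)*conj(1) + 1*(exp(4*I*pi/5))*conj(exp(-2*I*pi/5)) + 1*(exp(-2*I*pi/5))*conj(exp(-4*I*pi/5)) + 1*(exp(2*I*pi/5))*conj(exp(4*I*pi/5)) + 1*(exp(-4*I*pi/5))*conj(exp(2*I*pi/5))]
      = (1/5)[(1) + (exp(-4*I*pi/5)) + (exp(2*I*pi/5)) + (exp(-2*I*pi/5)) + (exp(4*I*pi/5))] = 0/5 = 0
(Exp terms are combined using exp(i*s)*conj(exp(i*t)) = exp(i*(s-t)), and sums of them are collapsed using the identity that for every m > 1 the m distinct m-th roots of unity sum to 0, e.g. 1 + exp(2*I*pi/3) + exp(-2*I*pi/3) = 0.)
Hence the multiplicities are chi_2: 1. Dimension check: dim(chi_4)*dim(chi_3) = 1*1 = 1 and sum (mult * dim) = 1*1 = 1.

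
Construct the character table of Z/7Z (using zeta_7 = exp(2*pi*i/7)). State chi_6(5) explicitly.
Character table of Z/7Z (irreps indexed chi_0,...,chi_6 with chi_k(m) = zeta_7^(k*m), zeta_7 = exp(2*pi*i/7)):
  irrep \ class  {0} (size 1)  {1} (size 1)    {2} (size 1)    {3} (size 1)    {4} (size 1)    {5} (size 1)    {6} (size 1)  
  chi_0          1             1               1               1               1               1               1             
  chi_1          1             exp(2*I*pi/7)   exp(4*I*pi/7)   exp(6*I*pi/7)   exp(-6*I*pi/7)  exp(-4*I*pi/7)  exp(-2*I*pi/7)
  chi_2          1             exp(4*I*pi/7)   exp(-6*I*pi/7)  exp(-2*I*pi/7)  exp(2*I*pi/7)   exp(6*I*pi/7)   exp(-4*I*pi/7)
  chi_3          1             exp(6*I*pi/7)   exp(-2*I*pi/7)  exp(4*I*pi/7)   exp(-4*I*pi/7)  exp(2*I*pi/7)   exp(-6*I*pi/7)
  chi_4          1             exp(-6*I*pi/7)  exp(2*I*pi/7)   exp(-4*I*pi/7)  exp(4*I*pi/7)   exp(-2*I*pi/7)  exp(6*I*pi/7) 
  chi_5          1             exp(-4*I*pi/7)  exp(6*I*pi/7)   exp(2*I*pi/7)   exp(-2*I*pi/7)  exp(-6*I*pi/7)  exp(4*I*pi/7) 
  chi_6          1             exp(-2*I*pi/7)  exp(-4*I*pi/7)  exp(-6*I*pi/7)  exp(6*I*pi/7)   exp(4*I*pi/7)   exp(2*I*pi/7) 

Spot check: chi_6(5) = zeta_7^(6*5) = zeta_7^30 = exp(4*I*pi/7).

Derivation: Z/7Z is abelian, so all 7 irreducible complex representations are 1-dimensional. They are given by chi_k(m) = zeta_7^(k*m) for k = 0,...,6. Row orthogonality: sum_m chi_k(m) conj(chi_l(m)) = 7 * [k = l].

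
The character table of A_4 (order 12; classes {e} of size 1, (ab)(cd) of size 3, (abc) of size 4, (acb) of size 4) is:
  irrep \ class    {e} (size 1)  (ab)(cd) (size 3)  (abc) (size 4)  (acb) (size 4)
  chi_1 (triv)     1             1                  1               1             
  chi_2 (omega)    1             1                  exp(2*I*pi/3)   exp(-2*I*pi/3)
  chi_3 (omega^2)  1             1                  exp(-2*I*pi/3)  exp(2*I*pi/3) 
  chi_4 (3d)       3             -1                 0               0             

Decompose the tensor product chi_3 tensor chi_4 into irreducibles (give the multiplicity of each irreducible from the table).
chi_3 tensor chi_4 = chi_4 (all other irreducibles have multiplicity 0).

Explanation: The character of a tensor product is the pointwise product (chi_3 * chi_4)(C) = chi_3(C) * chi_4(C):
  {e}: (1)*(3), (ab)(cd): (1)*(-1), (abc): (exp(-2*I*pi/3))*(0), (acb): (exp(2*I*pi/3))*(0)
so (chi_3 * chi_4) takes values
  {e} -> 3, (ab)(cd) -> -1, (abc) -> 0, (acb) -> 0.
Now take the inner product of this character with each irreducible chi from the table, <chi_3*chi_4, chi> = (1/12) sum_C |C| (chi_3*chi_4)(C) conj(chi(C)):
  <chi_3*chi_4, chi_1> = (1/12)[1*(3)*conj(1) + 3*(-1)*conj(1) + 4*(0)*conj(1) + 4*(0)*conj(1)]
      = (1/12)[(3) + (-3) + (0) + (0)] = 0/12 = 0
  <chi_3*chi_4, chi_2> = (1/12)[1*(3)*conj(1) + 3*(-1)*conj(1) + 4*(0)*conj(exp(2*I*pi/3)) + 4*(0)*conj(exp(-2*I*pi/3))]
      = (1/12)[(3) + (-3) + (0) + (0)] = 0/12 = 0
  <chi_3*chi_4, chi_3> = (1/12)[1*(3)*conj(1) + 3*(-1)*conj(1) + 4*(0)*conj(exp(-2*I*pi/3)) + 4*(0)*conj(exp(2*I*pi/3))]
      = (1/12)[(3) + (-3) + (0) + (0)] = 0/12 = 0
  <chi_3*chi_4, chi_4> = (1/12)[1*(3)*conj(3) + 3*(-1)*conj(-1) + 4*(0)*conj(0) + 4*(0)*conj(0)]
      = (1/12)[(9) + (3) + (0) + (0)] = 12/12 = 1
(Exp terms are combined using exp(i*s)*conj(exp(i*t)) = exp(i*(s-t)), and sums of them are collapsed using the identity that for every m > 1 the m distinct m-th roots of unity sum to 0, e.g. 1 + exp(2*I*pi/3) + exp(-2*I*pi/3) = 0.)
Hence the multiplicities are chi_4: 1. Dimension check: dim(chi_3)*dim(chi_4) = 1*3 = 3 and sum (mult * dim) = 1*3 = 3.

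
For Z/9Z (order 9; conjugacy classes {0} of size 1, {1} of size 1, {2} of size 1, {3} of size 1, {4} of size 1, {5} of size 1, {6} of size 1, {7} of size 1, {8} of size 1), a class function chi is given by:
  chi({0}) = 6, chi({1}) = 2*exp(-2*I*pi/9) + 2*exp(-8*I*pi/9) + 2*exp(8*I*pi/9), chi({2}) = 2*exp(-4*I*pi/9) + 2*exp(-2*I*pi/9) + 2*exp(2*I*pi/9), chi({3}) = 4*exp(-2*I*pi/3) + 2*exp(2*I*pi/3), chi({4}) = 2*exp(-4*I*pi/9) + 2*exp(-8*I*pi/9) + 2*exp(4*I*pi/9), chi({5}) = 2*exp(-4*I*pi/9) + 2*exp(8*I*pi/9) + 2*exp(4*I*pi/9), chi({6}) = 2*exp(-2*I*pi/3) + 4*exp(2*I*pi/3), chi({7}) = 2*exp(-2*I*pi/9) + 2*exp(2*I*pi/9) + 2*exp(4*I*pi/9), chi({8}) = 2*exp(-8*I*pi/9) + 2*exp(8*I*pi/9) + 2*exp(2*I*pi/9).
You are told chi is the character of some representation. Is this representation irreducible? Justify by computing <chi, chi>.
Not irreducible (reducible): <chi, chi> = 12 > 1.

Justification: <chi, chi> = (1/|G|) sum_C |C| * |chi(C)|^2 = (1/9)[1*|6|^2 + 1*|2*exp(-2*I*pi/9) + 2*exp(-8*I*pi/9) + 2*exp(8*I*pi/9)|^2 + 1*|2*exp(-4*I*pi/9) + 2*exp(-2*I*pi/9) + 2*exp(2*I*pi/9)|^2 + 1*|4*exp(-2*I*pi/3) + 2*exp(2*I*pi/3)|^2 + 1*|2*exp(-4*I*pi/9) + 2*exp(-8*I*pi/9) + 2*exp(4*I*pi/9)|^2 + 1*|2*exp(-4*I*pi/9) + 2*exp(8*I*pi/9) + 2*exp(4*I*pi/9)|^2 + 1*|2*exp(-2*I*pi/3) + 4*exp(2*I*pi/3)|^2 + 1*|2*exp(-2*I*pi/9) + 2*exp(2*I*pi/9) + 2*exp(4*I*pi/9)|^2 + 1*|2*exp(-8*I*pi/9) + 2*exp(8*I*pi/9) + 2*exp(2*I*pi/9)|^2]
  = (1/9)[(36) + (12 + 4*exp(-2*I*pi/3) + 4*exp(-2*I*pi/9) + 4*exp(-8*I*pi/9) + 4*exp(8*I*pi/9) + 4*exp(2*I*pi/9) + 4*exp(2*I*pi/3)) + (12 + 4*exp(-4*I*pi/9) + 4*exp(-2*I*pi/3) + 4*exp(-2*I*pi/9) + 4*exp(2*I*pi/9) + 4*exp(2*I*pi/3) + 4*exp(4*I*pi/9)) + (12) + (12 + 4*exp(-4*I*pi/9) + 4*exp(-2*I*pi/3) + 4*exp(-8*I*pi/9) + 4*exp(8*I*pi/9) + 4*exp(2*I*pi/3) + 4*exp(4*I*pi/9)) + (12 + 4*exp(-4*I*pi/9) + 4*exp(-2*I*pi/3) + 4*exp(-8*I*pi/9) + 4*exp(8*I*pi/9) + 4*exp(2*I*pi/3) + 4*exp(4*I*pi/9)) + (12) + (12 + 4*exp(-4*I*pi/9) + 4*exp(-2*I*pi/3) + 4*exp(-2*I*pi/9) + 4*exp(2*I*pi/9) + 4*exp(2*I*pi/3) + 4*exp(4*I*pi/9)) + (12 + 4*exp(-2*I*pi/3) + 4*exp(-2*I*pi/9) + 4*exp(-8*I*pi/9) + 4*exp(8*I*pi/9) + 4*exp(2*I*pi/9) + 4*exp(2*I*pi/3))] = 108/9 = 12.
(Exp terms are combined using exp(i*s)*conj(exp(i*t)) = exp(i*(s-t)), and sums of them are collapsed using the identity that for every m > 1 the m distinct m-th roots of unity sum to 0, e.g. 1 + exp(2*I*pi/3) + exp(-2*I*pi/3) = 0.)
A character is irreducible iff <chi, chi> = 1, so this representation is reducible.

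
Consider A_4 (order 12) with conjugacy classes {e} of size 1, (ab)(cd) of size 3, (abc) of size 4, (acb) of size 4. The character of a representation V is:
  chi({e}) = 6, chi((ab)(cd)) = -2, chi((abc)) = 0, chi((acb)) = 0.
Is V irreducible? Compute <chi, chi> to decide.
Not irreducible (reducible): <chi, chi> = 4 > 1.

Argument: <chi, chi> = (1/|G|) sum_C |C| * |chi(C)|^2 = (1/12)[1*|6|^2 + 3*|-2|^2 + 4*|0|^2 + 4*|0|^2]
  = (1/12)[(36) + (12) + (0) + (0)] = 48/12 = 4.
(Exp terms are combined using exp(i*s)*conj(exp(i*t)) = exp(i*(s-t)), and sums of them are collapsed using the identity that for every m > 1 the m distinct m-th roots of unity sum to 0, e.g. 1 + exp(2*I*pi/3) + exp(-2*I*pi/3) = 0.)
A character is irreducible iff <chi, chi> = 1, so this representation is reducible.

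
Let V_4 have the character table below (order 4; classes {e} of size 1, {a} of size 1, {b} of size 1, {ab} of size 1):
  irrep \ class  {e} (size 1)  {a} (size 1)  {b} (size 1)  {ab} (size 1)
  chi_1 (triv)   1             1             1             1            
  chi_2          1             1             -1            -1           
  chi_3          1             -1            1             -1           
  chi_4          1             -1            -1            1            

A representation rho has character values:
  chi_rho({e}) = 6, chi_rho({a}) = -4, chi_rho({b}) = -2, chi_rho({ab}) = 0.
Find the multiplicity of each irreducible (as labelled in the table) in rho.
Multiplicities: chi_1: 0, chi_2: 1, chi_3: 2, chi_4: 3.

Derivation: Use <chi_rho, chi> = (1/|G|) sum_C |C| * chi_rho(C) * conj(chi(C)) with |G| = 4 for each irreducible chi in the table:
  <chi_rho, chi_1> = (1/4)[1*(6)*conj(1) + 1*(-4)*conj(1) + 1*(-2)*conj(1) + 1*(0)*conj(1)]
      = (1/4)[(6) + (-4) + (-2) + (0)] = 0/4 = 0
  <chi_rho, chi_2> = (1/4)[1*(6)*conj(1) + 1*(-4)*conj(1) + 1*(-2)*conj(-1) + 1*(0)*conj(-1)]
      = (1/4)[(6) + (-4) + (2) + (0)] = 4/4 = 1
  <chi_rho, chi_3> = (1/4)[1*(6)*conj(1) + 1*(-4)*conj(-1) + 1*(-2)*conj(1) + 1*(0)*conj(-1)]
      = (1/4)[(6) + (4) + (-2) + (0)] = 8/4 = 2
  <chi_rho, chi_4> = (1/4)[1*(6)*conj(1) + 1*(-4)*conj(-1) + 1*(-2)*conj(-1) + 1*(0)*conj(1)]
      = (1/4)[(6) + (4) + (2) + (0)] = 12/4 = 3
Dimension check: dim(rho) = sum (mult * dim) = 0*1 + 1*1 + 2*1 + 3*1 = 6 = chi_rho(e) = 6.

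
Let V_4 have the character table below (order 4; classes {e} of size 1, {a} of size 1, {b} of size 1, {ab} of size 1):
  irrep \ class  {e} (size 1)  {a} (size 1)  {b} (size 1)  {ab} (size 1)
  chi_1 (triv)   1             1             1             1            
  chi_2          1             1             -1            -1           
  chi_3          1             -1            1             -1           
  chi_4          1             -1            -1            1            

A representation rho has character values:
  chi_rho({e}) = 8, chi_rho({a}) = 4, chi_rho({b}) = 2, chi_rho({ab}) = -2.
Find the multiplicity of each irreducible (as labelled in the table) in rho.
Multiplicities: chi_1: 3, chi_2: 3, chi_3: 2, chi_4: 0.

Use <chi_rho, chi> = (1/|G|) sum_C |C| * chi_rho(C) * conj(chi(C)) with |G| = 4 for each irreducible chi in the table:
  <chi_rho, chi_1> = (1/4)[1*(8)*conj(1) + 1*(4)*conj(1) + 1*(2)*conj(1) + 1*(-2)*conj(1)]
      = (1/4)[(8) + (4) + (2) + (-2)] = 12/4 = 3
  <chi_rho, chi_2> = (1/4)[1*(8)*conj(1) + 1*(4)*conj(1) + 1*(2)*conj(-1) + 1*(-2)*conj(-1)]
      = (1/4)[(8) + (4) + (-2) + (2)] = 12/4 = 3
  <chi_rho, chi_3> = (1/4)[1*(8)*conj(1) + 1*(4)*conj(-1) + 1*(2)*conj(1) + 1*(-2)*conj(-1)]
      = (1/4)[(8) + (-4) + (2) + (2)] = 8/4 = 2
  <chi_rho, chi_4> = (1/4)[1*(8)*conj(1) + 1*(4)*conj(-1) + 1*(2)*conj(-1) + 1*(-2)*conj(1)]
      = (1/4)[(8) + (-4) + (-2) + (-2)] = 0/4 = 0
Dimension check: dim(rho) = sum (mult * dim) = 3*1 + 3*1 + 2*1 + 0*1 = 8 = chi_rho(e) = 8.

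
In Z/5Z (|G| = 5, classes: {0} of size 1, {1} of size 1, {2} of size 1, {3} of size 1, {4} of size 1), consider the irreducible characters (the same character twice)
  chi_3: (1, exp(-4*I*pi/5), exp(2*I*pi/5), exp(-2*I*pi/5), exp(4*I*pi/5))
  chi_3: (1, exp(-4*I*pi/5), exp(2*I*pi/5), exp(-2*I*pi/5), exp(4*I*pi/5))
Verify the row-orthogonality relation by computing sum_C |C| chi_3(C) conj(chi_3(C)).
Sum = 5 = |G| = 5; so <chi_3, chi_3> = 1 (norm-1 confirms irreducibility).

Solution. Compute term by term over conjugacy classes (|C| * chi_3(C) * conj(chi_3(C))):
  1*(1)*conj(1) + 1*(exp(-4*I*pi/5))*conj(exp(-4*I*pi/5)) + 1*(exp(2*I*pi/5))*conj(exp(2*I*pi/5)) + 1*(exp(-2*I*pi/5))*conj(exp(-2*I*pi/5)) + 1*(exp(4*I*pi/5))*conj(exp(4*I*pi/5))
  = (1) + (1) + (1) + (1) + (1)
  = 5.
(Exp terms are combined using exp(i*s)*conj(exp(i*t)) = exp(i*(s-t)), and sums of them are collapsed using the identity that for every m > 1 the m distinct m-th roots of unity sum to 0, e.g. 1 + exp(2*I*pi/3) + exp(-2*I*pi/3) = 0.)
Dividing by |G| = 5 gives 5/5 = 1, matching the row-orthogonality relation <chi_3, chi_3> = [chi_3 = chi_3].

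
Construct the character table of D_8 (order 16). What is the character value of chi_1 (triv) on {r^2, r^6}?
Conjugacy classes: {e} of size 1, {r^4} of size 1, {r^1, r^7} of size 2, {r^2, r^6} of size 2, {r^3, r^5} of size 2, {s, sr^2, ...} of size 4, {sr, sr^3, ...} of size 4.
Character table:
  irrep \ class              {e} (size 1)  {r^4} (size 1)  {r^1, r^7} (size 2)  {r^2, r^6} (size 2)  {r^3, r^5} (size 2)  {s, sr^2, ...} (size 4)  {sr, sr^3, ...} (size 4)
  chi_1 (triv)               1             1               1                    1                    1                    1                        1                       
  chi_2 (sign: r->1, s->-1)  1             1               1                    1                    1                    -1                       -1                      
  chi_3 (r->-1, s->1)        1             1               -1                   1                    -1                   1                        -1                      
  chi_4 (r->-1, s->-1)       1             1               -1                   1                    -1                   -1                       1                       
  chi_5 (2d, j=1)            2             -2              sqrt(2)              0                    -sqrt(2)             0                        0                       
  chi_6 (2d, j=2)            2             2               0                    -2                   0                    0                        0                       
  chi_7 (2d, j=3)            2             -2              -sqrt(2)             0                    sqrt(2)              0                        0                       

Spot check: chi_1 (triv) on {r^2, r^6} = 1.

Details: D_8 has order 2*8 = 16 with 7 conjugacy classes, hence 7 irreducibles. Sum of squared dims 1 + 1 + 1 + 1 + 4 + 4 + 4 = 16 = |G|. Linear characters come from the abelianisation; the 2-dimensional irreps have character r^k -> 2*cos(2*pi*j*k/8), reflections -> 0.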